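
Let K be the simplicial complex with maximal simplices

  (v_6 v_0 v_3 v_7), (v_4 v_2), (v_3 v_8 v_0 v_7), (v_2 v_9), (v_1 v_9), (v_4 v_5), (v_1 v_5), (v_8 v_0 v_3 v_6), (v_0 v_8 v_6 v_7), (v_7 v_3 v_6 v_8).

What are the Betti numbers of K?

b_0 = 2, b_1 = 1, b_2 = 0, b_3 = 1.

Take the total order v_0 < v_1 < v_2 < v_3 < v_4 < v_5 < v_6 < v_7 < v_8 < v_9 on the vertex set. Then K (dimension 3) consists of the simplices:

  0-simplices (10): [v_0], [v_1], [v_2], [v_3], [v_4], [v_5], [v_6], [v_7], [v_8], [v_9]
  1-simplices (15): (15 of them)
  2-simplices (10): [v_0,v_3,v_6], [v_0,v_3,v_7], [v_0,v_3,v_8], [v_0,v_6,v_7], [v_0,v_6,v_8], [v_0,v_7,v_8], [v_3,v_6,v_7], [v_3,v_6,v_8], [v_3,v_7,v_8], [v_6,v_7,v_8]
  3-simplices (5): [v_0,v_3,v_6,v_7], [v_0,v_3,v_6,v_8], [v_0,v_3,v_7,v_8], [v_0,v_6,v_7,v_8], [v_3,v_6,v_7,v_8]

Hence C_0 ≅ Z^10, C_1 ≅ Z^15, C_2 ≅ Z^10, C_3 ≅ Z^5.

∂_1: C_1 → C_0 maps an edge to its endpoints' difference, ∂[p,q] = q − p. For instance
  ∂[v_2,v_4] = [v_4] − [v_2].
The resulting 10×15 matrix has rank 8, and its Smith normal form has invariant factors (1,1,1,1,1,1,1,1).

Boundary ∂_2: C_2 → C_1 acts by ∂[p,q,r] = [q,r] − [p,r] + [p,q]. For instance
  ∂[v_0,v_3,v_6] = [v_3,v_6] − [v_0,v_6] + [v_0,v_3],
  ∂[v_0,v_7,v_8] = [v_7,v_8] − [v_0,v_8] + [v_0,v_7].
The resulting 15×10 matrix has rank 6, and its Smith normal form has invariant factors (1,1,1,1,1,1).

∂_3: C_3 → C_2 sends each 3-simplex σ to the alternating sum Σ_i (−1)^i (σ with its i-th vertex removed). For instance
  ∂[v_3,v_6,v_7,v_8] = [v_6,v_7,v_8] − [v_3,v_7,v_8] + [v_3,v_6,v_8] − [v_3,v_6,v_7],
  ∂[v_0,v_6,v_7,v_8] = [v_6,v_7,v_8] − [v_0,v_7,v_8] + [v_0,v_6,v_8] − [v_0,v_6,v_7].
The resulting 10×5 matrix has rank 4, and its Smith normal form has invariant factors (1,1,1,1).

Reading off H_k = ker ∂_k / im ∂_{k+1}:

  H_0: rank C_0 − rank ∂_1 = 10 − 8 = 2, and the invariant factors of ∂_1 are all 1, so H_0 = Z^2.
  H_1: rank ker ∂_1 − rank ∂_2 = (15 − 8) − 6 = 1, and the invariant factors of ∂_2 are all 1, so H_1 = Z.
  H_2: rank ker ∂_2 − rank ∂_3 = (10 − 6) − 4 = 0, and the invariant factors of ∂_3 are all 1, so H_2 = 0.
  H_3: rank ker ∂_3 − rank ∂_4 = (5 − 4) − 0 = 1, and there is no ∂_4, so H_3 = Z.

As a check, the Euler characteristic is 10 − 15 + 10 − 5 = 0, which agrees with 2 − 1 + 0 − 1 = 0.

Hence the Betti numbers are b_0 = 2, b_1 = 1, b_2 = 0, b_3 = 1.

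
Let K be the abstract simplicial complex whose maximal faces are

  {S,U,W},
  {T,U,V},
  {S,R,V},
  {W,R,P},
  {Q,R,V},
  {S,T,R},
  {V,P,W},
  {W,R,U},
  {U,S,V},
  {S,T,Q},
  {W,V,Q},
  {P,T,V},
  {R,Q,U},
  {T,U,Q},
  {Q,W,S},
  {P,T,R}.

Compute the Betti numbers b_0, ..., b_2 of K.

b_0 = 1, b_1 = 2, b_2 = 1.

Order the vertices as P < Q < R < S < T < U < V < W. Listing each simplex with vertices in this order, K has dimension 2 with simplices:

  0-simplices (8): P, Q, R, S, T, U, V, W
  1-simplices (24): PR, PT, PV, PW, QR, QS, QT, QU, QV, QW, RS, RT, RU, RV, RW, ST, SU, SV, SW, TU, TV, UV, UW, VW
  2-simplices (16): PRT, PRW, PTV, PVW, QRU, QRV, QST, QSW, QTU, QVW, RST, RSV, RUW, SUV, SUW, TUV

giving chain groups C_0 ≅ Z^8, C_1 ≅ Z^24, C_2 ≅ Z^16.

∂_1: C_1 → C_0 is given by ∂[p,q] = [q] − [p]. For instance
  ∂RS = S − R.
The resulting 8×24 matrix has rank 7, and its Smith normal form has invariant factors (1,1,1,1,1,1,1).

The boundary map ∂_2: C_2 → C_1 maps a triangle to the signed sum of its edges. For instance
  ∂RST = ST − RT + RS,
  ∂QTU = TU − QU + QT.
The resulting 24×16 matrix has rank 15, and its Smith normal form has invariant factors (1,1,1,1,1,1,1,1,1,1,1,1,1,1,1).

From H_k ≅ ker(∂_k) / im(∂_{k+1}) we obtain:

  H_0: rank C_0 − rank ∂_1 = 8 − 7 = 1, and the invariant factors of ∂_1 are all 1, so H_0 ≅ Z.
  H_1: rank ker ∂_1 − rank ∂_2 = (24 − 7) − 15 = 2, and the invariant factors of ∂_2 are all 1, so H_1 ≅ Z^2.
  H_2: rank ker ∂_2 − rank ∂_3 = (16 − 15) − 0 = 1, and there is no ∂_3, so H_2 ≅ Z.

Hence the Betti numbers are b_0 = 1, b_1 = 2, b_2 = 1.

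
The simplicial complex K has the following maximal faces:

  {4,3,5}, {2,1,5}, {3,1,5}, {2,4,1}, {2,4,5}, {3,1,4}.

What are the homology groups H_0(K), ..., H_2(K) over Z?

H_0 = Z,  H_1 = 0,  H_2 = Z.

Fix the vertex order 1 < 2 < 3 < 4 < 5 and write every simplex with vertices in increasing order. Then dim K = 2 and the simplices of K are:

  0-simplices (5): [1], [2], [3], [4], [5]
  1-simplices (9): [1,2], [1,3], [1,4], [1,5], [2,4], [2,5], [3,4], [3,5], [4,5]
  2-simplices (6): [1,2,4], [1,2,5], [1,3,4], [1,3,5], [2,4,5], [3,4,5]

giving chain groups C_0 ≅ Z^5, C_1 ≅ Z^9, C_2 ≅ Z^6.

∂_1: C_1 → C_0 maps an edge to its endpoints' difference, ∂[p,q] = q − p. For instance
  ∂[2,5] = [5] − [2].
This gives a 5×9 integer matrix of rank 4; reducing to Smith normal form yields diagonal entries (1,1,1,1).

∂_2: C_2 → C_1 sends each 2-simplex [p,q,r] to [q,r] − [p,r] + [p,q]. For instance
  ∂[1,3,4] = [3,4] − [1,4] + [1,3],
  ∂[1,2,5] = [2,5] − [1,5] + [1,2].
The resulting 9×6 matrix has rank 5, and its Smith normal form has invariant factors (1,1,1,1,1).

Computing H_k = (kernel of ∂_k) / (image of ∂_{k+1}):

  H_0: rank C_0 − rank ∂_1 = 5 − 4 = 1, and the invariant factors of ∂_1 are all 1, so H_0 ≅ Z.
  H_1: rank ker ∂_1 − rank ∂_2 = (9 − 4) − 5 = 0, and the invariant factors of ∂_2 are all 1, so H_1 ≅ 0.
  H_2: rank ker ∂_2 − rank ∂_3 = (6 − 5) − 0 = 1, and there is no ∂_3, so H_2 ≅ Z.

(K is a triangulation of the 2-sphere S^2.)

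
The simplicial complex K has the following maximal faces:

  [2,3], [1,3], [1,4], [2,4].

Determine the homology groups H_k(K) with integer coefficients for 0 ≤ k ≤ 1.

H_0 ≅ Z,  H_1 ≅ Z.

K has 4 vertices, 4 edges.
rank ∂_0 = 0, rank ∂_1 = 3 ⇒ b_0 = 4 − 0 − 3 = 1; all invariant factors of ∂_1 are 1 so no torsion. So H_0 ≅ Z.
rank ∂_1 = 3, rank ∂_2 = 0 ⇒ b_1 = 4 − 3 − 0 = 1. So H_1 ≅ Z.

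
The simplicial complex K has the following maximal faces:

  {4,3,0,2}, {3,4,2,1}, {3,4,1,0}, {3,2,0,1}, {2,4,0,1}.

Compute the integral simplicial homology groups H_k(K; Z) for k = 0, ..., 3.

H_0 = Z,  H_1 = 0,  H_2 = 0,  H_3 = Z.

Fix the vertex order 0 < 1 < 2 < 3 < 4 and write every simplex with vertices in increasing order. Then dim K = 3 and the simplices of K are:

  0-simplices (5): [0], [1], [2], [3], [4]
  1-simplices (10): [0,1], [0,2], [0,3], [0,4], [1,2], [1,3], [1,4], [2,3], [2,4], [3,4]
  2-simplices (10): [0,1,2], [0,1,3], [0,1,4], [0,2,3], [0,2,4], [0,3,4], [1,2,3], [1,2,4], [1,3,4], [2,3,4]
  3-simplices (5): [0,1,2,3], [0,1,2,4], [0,1,3,4], [0,2,3,4], [1,2,3,4]

giving chain groups C_0 ≅ Z^5, C_1 ≅ Z^10, C_2 ≅ Z^10, C_3 ≅ Z^5.

∂_1: C_1 → C_0 is given by ∂[p,q] = [q] − [p].
The 5×10 boundary matrix has rank 4 and Smith normal form diag(1,1,1,1).

∂_2: C_2 → C_1 acts by ∂[p,q,r] = [q,r] − [p,r] + [p,q]. For instance
  ∂[1,2,4] = [2,4] − [1,4] + [1,2],
  ∂[0,2,3] = [2,3] − [0,3] + [0,2].
As a 10×10 matrix over Z this has rank 6, with invariant factors (1,1,1,1,1,1).

The boundary map ∂_3: C_3 → C_2 sends each 3-simplex σ to the alternating sum Σ_i (−1)^i (σ with its i-th vertex removed). For instance
  ∂[0,1,2,3] = [1,2,3] − [0,2,3] + [0,1,3] − [0,1,2],
  ∂[0,1,2,4] = [1,2,4] − [0,2,4] + [0,1,4] − [0,1,2].
The resulting 10×5 matrix has rank 4, and its Smith normal form has invariant factors (1,1,1,1).

Computing H_k = (kernel of ∂_k) / (image of ∂_{k+1}):

  H_0: rank C_0 − rank ∂_1 = 5 − 4 = 1, and the invariant factors of ∂_1 are all 1, so H_0 = Z.
  H_1: rank ker ∂_1 − rank ∂_2 = (10 − 4) − 6 = 0, and the invariant factors of ∂_2 are all 1, so H_1 = 0.
  H_2: rank ker ∂_2 − rank ∂_3 = (10 − 6) − 4 = 0, and the invariant factors of ∂_3 are all 1, so H_2 = 0.
  H_3: rank ker ∂_3 − rank ∂_4 = (5 − 4) − 0 = 1, and there is no ∂_4, so H_3 = Z.

(K is a triangulation of the 3-sphere S^3.)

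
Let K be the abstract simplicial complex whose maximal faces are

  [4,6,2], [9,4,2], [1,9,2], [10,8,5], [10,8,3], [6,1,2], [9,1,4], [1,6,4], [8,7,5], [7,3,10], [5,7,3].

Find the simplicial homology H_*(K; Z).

H_0 = Z^2,  H_1 = Z,  H_2 = Z.

Take the total order 1 < 2 < 3 < 4 < 5 < 6 < 7 < 8 < 9 < 10 on the vertex set. Then K (dimension 2) consists of the simplices:

  0-simplices (10): [1], [2], [3], [4], [5], [6], [7], [8], [9], [10]
  1-simplices (19): [1,2], [1,4], [1,6], [1,9], [2,4], [2,6], [2,9], [3,5], [3,7], [3,8], [3,10], [4,6], [4,9], [5,7], [5,8], [5,10], [7,8], [7,10], [8,10]
  2-simplices (11): [1,2,6], [1,2,9], [1,4,6], [1,4,9], [2,4,6], [2,4,9], [3,5,7], [3,7,10], [3,8,10], [5,7,8], [5,8,10]

Hence C_0 ≅ Z^10, C_1 ≅ Z^19, C_2 ≅ Z^11.

Boundary ∂_1: C_1 → C_0 maps an edge to its endpoints' difference, ∂[p,q] = q − p. For instance
  ∂[8,10] = [10] − [8].
This gives a 10×19 integer matrix of rank 8; reducing to Smith normal form yields diagonal entries (1,1,1,1,1,1,1,1).

Boundary ∂_2: C_2 → C_1 maps a triangle to the signed sum of its edges. For instance
  ∂[1,4,6] = [4,6] − [1,6] + [1,4],
  ∂[3,7,10] = [7,10] − [3,10] + [3,7].
The 19×11 boundary matrix has rank 10 and Smith normal form diag(1,1,1,1,1,1,1,1,1,1).

Reading off H_k = ker ∂_k / im ∂_{k+1}:

  H_0: rank C_0 − rank ∂_1 = 10 − 8 = 2, and the invariant factors of ∂_1 are all 1, so H_0 = Z^2.
  H_1: rank ker ∂_1 − rank ∂_2 = (19 − 8) − 10 = 1, and the invariant factors of ∂_2 are all 1, so H_1 = Z.
  H_2: rank ker ∂_2 − rank ∂_3 = (11 − 10) − 0 = 1, and there is no ∂_3, so H_2 = Z.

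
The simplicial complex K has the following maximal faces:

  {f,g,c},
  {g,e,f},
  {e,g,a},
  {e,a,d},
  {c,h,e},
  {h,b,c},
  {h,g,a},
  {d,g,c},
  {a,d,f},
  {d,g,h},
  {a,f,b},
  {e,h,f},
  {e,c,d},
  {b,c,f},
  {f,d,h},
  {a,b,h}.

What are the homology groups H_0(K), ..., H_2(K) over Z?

H_0 = Z,  H_1 = Z^2,  H_2 = Z.

Fix the vertex order a < b < c < d < e < f < g < h and write every simplex with vertices in increasing order. Then dim K = 2 and the simplices of K are:

  0-simplices (8): a, b, c, d, e, f, g, h
  1-simplices (24): ab, ad, ae, af, ag, ah, bc, bf, bh, cd, ce, cf, cg, ch, de, df, dg, dh, ef, eg, eh, fg, fh, gh
  2-simplices (16): abf, abh, ade, adf, aeg, agh, bcf, bch, cde, cdg, ceh, cfg, dfh, dgh, efg, efh

so the chain groups are C_0 ≅ Z^8, C_1 ≅ Z^24, C_2 ≅ Z^16.

Boundary ∂_1: C_1 → C_0 maps an edge to its endpoints' difference, ∂[p,q] = q − p. For instance
  ∂dg = g − d.
As a 8×24 matrix over Z this has rank 7, with invariant factors (1,1,1,1,1,1,1).

Boundary ∂_2: C_2 → C_1 acts by ∂[p,q,r] = [q,r] − [p,r] + [p,q]. For instance
  ∂dfh = fh − dh + df,
  ∂ceh = eh − ch + ce.
As a 24×16 matrix over Z this has rank 15, with invariant factors (1,1,1,1,1,1,1,1,1,1,1,1,1,1,1).

From H_k ≅ ker(∂_k) / im(∂_{k+1}) we obtain:

  H_0: rank C_0 − rank ∂_1 = 8 − 7 = 1, and the invariant factors of ∂_1 are all 1, so H_0 ≅ Z.
  H_1: rank ker ∂_1 − rank ∂_2 = (24 − 7) − 15 = 2, and the invariant factors of ∂_2 are all 1, so H_1 ≅ Z^2.
  H_2: rank ker ∂_2 − rank ∂_3 = (16 − 15) − 0 = 1, and there is no ∂_3, so H_2 ≅ Z.

As a check, the Euler characteristic is 8 − 24 + 16 = 0, which agrees with 1 − 2 + 1 = 0.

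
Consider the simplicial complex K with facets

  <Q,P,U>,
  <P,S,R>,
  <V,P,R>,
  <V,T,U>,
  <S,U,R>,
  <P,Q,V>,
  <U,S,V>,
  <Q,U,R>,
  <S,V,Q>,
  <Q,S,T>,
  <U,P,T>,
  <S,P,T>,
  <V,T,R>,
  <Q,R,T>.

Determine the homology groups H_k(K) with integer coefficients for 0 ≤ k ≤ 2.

H_0 ≅ Z,  H_1 ≅ Z^2,  H_2 ≅ Z.

Take the total order P < Q < R < S < T < U < V on the vertex set. Then K (dimension 2) consists of the simplices:

  0-simplices (7): P, Q, R, S, T, U, V
  1-simplices (21): PQ, PR, PS, PT, PU, PV, QR, QS, QT, QU, QV, RS, RT, RU, RV, ST, SU, SV, TU, TV, UV
  2-simplices (14): PQU, PQV, PRS, PRV, PST, PTU, QRT, QRU, QST, QSV, RSU, RTV, SUV, TUV

Hence C_0 ≅ Z^7, C_1 ≅ Z^21, C_2 ≅ Z^14.

Boundary ∂_1: C_1 → C_0 maps an edge to its endpoints' difference, ∂[p,q] = q − p. For instance
  ∂QV = V − Q.
As a 7×21 matrix over Z this has rank 6, with invariant factors (1,1,1,1,1,1).

∂_2: C_2 → C_1 acts by ∂[p,q,r] = [q,r] − [p,r] + [p,q]. For instance
  ∂PQU = QU − PU + PQ,
  ∂PQV = QV − PV + PQ.
As a 21×14 matrix over Z this has rank 13, with invariant factors (1,1,1,1,1,1,1,1,1,1,1,1,1).

Reading off H_k = ker ∂_k / im ∂_{k+1}:

  H_0: rank C_0 − rank ∂_1 = 7 − 6 = 1, and the invariant factors of ∂_1 are all 1, so H_0 = Z.
  H_1: rank ker ∂_1 − rank ∂_2 = (21 − 6) − 13 = 2, and the invariant factors of ∂_2 are all 1, so H_1 = Z^2.
  H_2: rank ker ∂_2 − rank ∂_3 = (14 − 13) − 0 = 1, and there is no ∂_3, so H_2 = Z.

(K is a triangulation of the torus T^2.)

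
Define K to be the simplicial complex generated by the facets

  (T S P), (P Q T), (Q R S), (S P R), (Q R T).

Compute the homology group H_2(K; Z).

H_2 = 0.

Fix the vertex order P < Q < R < S < T and write every simplex with vertices in increasing order. Then dim K = 2 and the simplices of K are:

  0-simplices (5): P, Q, R, S, T
  1-simplices (10): PQ, PR, PS, PT, QR, QS, QT, RS, RT, ST
  2-simplices (5): PQT, PRS, PST, QRS, QRT

giving chain groups C_0 ≅ Z^5, C_1 ≅ Z^10, C_2 ≅ Z^5.

The boundary map ∂_1: C_1 → C_0 is given by ∂[p,q] = [q] − [p]. For instance
  ∂QT = T − Q.
As a 5×10 matrix over Z this has rank 4, with invariant factors (1,1,1,1).

∂_2: C_2 → C_1 acts by ∂[p,q,r] = [q,r] − [p,r] + [p,q]. For instance
  ∂QRS = RS − QS + QR,
  ∂PST = ST − PT + PS.
As a 10×5 matrix over Z this has rank 5, with invariant factors (1,1,1,1,1).

Now H_k = ker ∂_k / im ∂_{k+1}, so:

  H_2: rank ker ∂_2 − rank ∂_3 = (5 − 5) − 0 = 0, and there is no ∂_3, so H_2 = 0.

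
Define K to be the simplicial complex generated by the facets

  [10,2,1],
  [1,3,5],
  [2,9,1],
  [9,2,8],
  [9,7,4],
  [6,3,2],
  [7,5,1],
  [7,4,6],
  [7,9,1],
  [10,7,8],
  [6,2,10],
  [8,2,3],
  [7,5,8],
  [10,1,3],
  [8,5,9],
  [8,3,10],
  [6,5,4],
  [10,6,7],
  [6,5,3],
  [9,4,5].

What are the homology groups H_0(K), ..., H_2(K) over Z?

Order the vertices as 1 < 2 < 3 < 4 < 5 < 6 < 7 < 8 < 9 < 10. Listing each simplex with vertices in this order, K has dimension 2 with simplices:

  0-simplices (10): [1], [2], [3], [4], [5], [6], [7], [8], [9], [10]
  1-simplices (30): (30 of them)
  2-simplices (20): (20 of them)

Hence C_0 ≅ Z^10, C_1 ≅ Z^30, C_2 ≅ Z^20.

∂_1: C_1 → C_0 sends each edge [p,q] (with p < q) to q − p.
The 10×30 boundary matrix has rank 9 and Smith normal form diag(1,1,1,1,1,1,1,1,1).

Boundary ∂_2: C_2 → C_1 maps a triangle to the signed sum of its edges. For instance
  ∂[7,8,10] = [8,10] − [7,10] + [7,8],
  ∂[2,3,8] = [3,8] − [2,8] + [2,3].
The 30×20 boundary matrix has rank 20 and Smith normal form diag(1,1,1,1,1,1,1,1,1,1,1,1,1,1,1,1,1,1,1,2).

From H_k ≅ ker(∂_k) / im(∂_{k+1}) we obtain:

  H_0: rank C_0 − rank ∂_1 = 10 − 9 = 1, and the invariant factors of ∂_1 are all 1, so H_0 ≅ Z.
  H_1: rank ker ∂_1 − rank ∂_2 = (30 − 9) − 20 = 1, and ∂_2 has invariant factor 2 > 1, so H_1 ≅ Z ⊕ Z/2.
  H_2: rank ker ∂_2 − rank ∂_3 = (20 − 20) − 0 = 0, and there is no ∂_3, so H_2 ≅ 0.

(K is a triangulation of the Klein bottle.)

H_0 = Z,  H_1 = Z ⊕ Z/2,  H_2 = 0.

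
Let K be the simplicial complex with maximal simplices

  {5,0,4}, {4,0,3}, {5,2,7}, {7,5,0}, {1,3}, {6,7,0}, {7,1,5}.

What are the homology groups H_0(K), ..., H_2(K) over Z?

K has 8 vertices, 14 edges, 6 triangles.
rank ∂_0 = 0, rank ∂_1 = 7 ⇒ b_0 = 8 − 0 − 7 = 1; all invariant factors of ∂_1 are 1 so no torsion. So H_0 = Z.
rank ∂_1 = 7, rank ∂_2 = 6 ⇒ b_1 = 14 − 7 − 6 = 1; all invariant factors of ∂_2 are 1 so no torsion. So H_1 = Z.
rank ∂_2 = 6, rank ∂_3 = 0 ⇒ b_2 = 6 − 6 − 0 = 0. So H_2 = 0.

H_0 = Z,  H_1 = Z,  H_2 = 0.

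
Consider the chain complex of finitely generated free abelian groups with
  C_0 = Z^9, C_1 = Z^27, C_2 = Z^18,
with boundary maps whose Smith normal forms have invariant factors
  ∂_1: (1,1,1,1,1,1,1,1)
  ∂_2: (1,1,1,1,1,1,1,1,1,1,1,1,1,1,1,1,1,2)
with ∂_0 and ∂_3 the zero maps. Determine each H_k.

H_0 ≅ Z,  H_1 ≅ Z ⊕ Z/2,  H_2 = 0.

H_0: b_0 = 9 − 0 − 8 = 1; torsion from ∂_1 factors > 1: none. So H_0 ≅ Z.
H_1: b_1 = 27 − 8 − 18 = 1; torsion from ∂_2 factors > 1: [2]. So H_1 ≅ Z ⊕ Z/2.
H_2: b_2 = 18 − 18 − 0 = 0; torsion from ∂_3 factors > 1: none. So H_2 ≅ 0.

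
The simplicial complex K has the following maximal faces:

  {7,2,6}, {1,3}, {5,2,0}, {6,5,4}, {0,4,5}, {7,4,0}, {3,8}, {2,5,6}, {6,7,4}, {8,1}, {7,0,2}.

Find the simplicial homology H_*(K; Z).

H_0 ≅ Z^2,  H_1 ≅ Z,  H_2 ≅ Z.

We work with the vertex ordering 0 < 1 < 2 < 3 < 4 < 5 < 6 < 7 < 8. The simplices of K, each written with vertices in increasing order, are:

  0-simplices (9): [0], [1], [2], [3], [4], [5], [6], [7], [8]
  1-simplices (15): [0,2], [0,4], [0,5], [0,7], [1,3], [1,8], [2,5], [2,6], [2,7], [3,8], [4,5], [4,6], [4,7], [5,6], [6,7]
  2-simplices (8): [0,2,5], [0,2,7], [0,4,5], [0,4,7], [2,5,6], [2,6,7], [4,5,6], [4,6,7]

Hence C_0 ≅ Z^9, C_1 ≅ Z^15, C_2 ≅ Z^8.

The boundary map ∂_1: C_1 → C_0 is given by ∂[p,q] = [q] − [p].
The resulting 9×15 matrix has rank 7, and its Smith normal form has invariant factors (1,1,1,1,1,1,1).

∂_2: C_2 → C_1 acts by ∂[p,q,r] = [q,r] − [p,r] + [p,q]. For instance
  ∂[0,4,5] = [4,5] − [0,5] + [0,4],
  ∂[4,5,6] = [5,6] − [4,6] + [4,5].
The resulting 15×8 matrix has rank 7, and its Smith normal form has invariant factors (1,1,1,1,1,1,1).

Now H_k = ker ∂_k / im ∂_{k+1}, so:

  H_0: rank C_0 − rank ∂_1 = 9 − 7 = 2, and the invariant factors of ∂_1 are all 1, so H_0 = Z^2.
  H_1: rank ker ∂_1 − rank ∂_2 = (15 − 7) − 7 = 1, and the invariant factors of ∂_2 are all 1, so H_1 = Z.
  H_2: rank ker ∂_2 − rank ∂_3 = (8 − 7) − 0 = 1, and there is no ∂_3, so H_2 = Z.

(K is a triangulation of the disjoint union of the 2-sphere S^2 and the circle S^1.)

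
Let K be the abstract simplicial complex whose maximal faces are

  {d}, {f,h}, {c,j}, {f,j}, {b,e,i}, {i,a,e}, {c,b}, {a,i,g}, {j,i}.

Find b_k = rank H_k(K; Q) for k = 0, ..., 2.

b_0 = 2, b_1 = 1, b_2 = 0.

We work with the vertex ordering a < b < c < d < e < f < g < h < i < j. The simplices of K, each written with vertices in increasing order, are:

  0-simplices (10): a, b, c, d, e, f, g, h, i, j
  1-simplices (12): ae, ag, ai, bc, be, bi, cj, ei, fh, fj, gi, ij
  2-simplices (3): aei, agi, bei

Hence C_0 ≅ Z^10, C_1 ≅ Z^12, C_2 ≅ Z^3.

∂_1: C_1 → C_0 maps an edge to its endpoints' difference, ∂[p,q] = q − p.
The 10×12 boundary matrix has rank 8 and Smith normal form diag(1,1,1,1,1,1,1,1).

The boundary map ∂_2: C_2 → C_1 sends each 2-simplex [p,q,r] to [q,r] − [p,r] + [p,q]. For instance
  ∂bei = ei − bi + be,
  ∂agi = gi − ai + ag.
This gives a 12×3 integer matrix of rank 3; reducing to Smith normal form yields diagonal entries (1,1,1).

Computing H_k = (kernel of ∂_k) / (image of ∂_{k+1}):

  H_0: rank C_0 − rank ∂_1 = 10 − 8 = 2, and the invariant factors of ∂_1 are all 1, so H_0 ≅ Z^2.
  H_1: rank ker ∂_1 − rank ∂_2 = (12 − 8) − 3 = 1, and the invariant factors of ∂_2 are all 1, so H_1 ≅ Z.
  H_2: rank ker ∂_2 − rank ∂_3 = (3 − 3) − 0 = 0, and there is no ∂_3, so H_2 ≅ 0.

Hence the Betti numbers are b_0 = 2, b_1 = 1, b_2 = 0.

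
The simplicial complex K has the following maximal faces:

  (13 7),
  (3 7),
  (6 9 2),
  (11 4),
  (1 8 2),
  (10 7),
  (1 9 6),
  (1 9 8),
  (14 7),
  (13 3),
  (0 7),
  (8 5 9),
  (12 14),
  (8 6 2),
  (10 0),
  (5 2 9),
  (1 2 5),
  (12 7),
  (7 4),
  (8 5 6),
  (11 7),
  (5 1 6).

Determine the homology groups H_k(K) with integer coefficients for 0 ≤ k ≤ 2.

H_0 ≅ Z^2,  H_1 ≅ Z^4 ⊕ Z/2Z,  H_2 = 0.

Take the total order 0 < 1 < 2 < 3 < 4 < 5 < 6 < 7 < 8 < 9 < 10 < 11 < 12 < 13 < 14 on the vertex set. Then K (dimension 2) consists of the simplices:

  0-simplices (15): [0], [1], [2], [3], [4], [5], [6], [7], [8], [9], [10], [11], [12], [13], [14]
  1-simplices (27): (27 of them)
  2-simplices (10): [1,2,5], [1,2,8], [1,5,6], [1,6,9], [1,8,9], [2,5,9], [2,6,8], [2,6,9], [5,6,8], [5,8,9]

giving chain groups C_0 ≅ Z^15, C_1 ≅ Z^27, C_2 ≅ Z^10.

The boundary map ∂_1: C_1 → C_0 maps an edge to its endpoints' difference, ∂[p,q] = q − p.
The 15×27 boundary matrix has rank 13 and Smith normal form diag(1,1,1,1,1,1,1,1,1,1,1,1,1).

The boundary map ∂_2: C_2 → C_1 maps a triangle to the signed sum of its edges. For instance
  ∂[1,2,8] = [2,8] − [1,8] + [1,2],
  ∂[2,6,8] = [6,8] − [2,8] + [2,6].
As a 27×10 matrix over Z this has rank 10, with invariant factors (1,1,1,1,1,1,1,1,1,2).

Now H_k = ker ∂_k / im ∂_{k+1}, so:

  H_0: rank C_0 − rank ∂_1 = 15 − 13 = 2, and the invariant factors of ∂_1 are all 1, so H_0 = Z^2.
  H_1: rank ker ∂_1 − rank ∂_2 = (27 − 13) − 10 = 4, and ∂_2 has invariant factor 2 > 1, so H_1 = Z^4 ⊕ Z/2Z.
  H_2: rank ker ∂_2 − rank ∂_3 = (10 − 10) − 0 = 0, and there is no ∂_3, so H_2 = 0.

As a check, the Euler characteristic is 15 − 27 + 10 = -2, which agrees with 2 − 4 + 0 = -2.
(K is a triangulation of the disjoint union of the real projective plane RP^2 and a wedge of 4 circles.)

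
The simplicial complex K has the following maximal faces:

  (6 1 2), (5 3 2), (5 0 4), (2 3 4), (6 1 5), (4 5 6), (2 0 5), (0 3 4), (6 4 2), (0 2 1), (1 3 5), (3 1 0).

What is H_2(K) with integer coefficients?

Take the total order 0 < 1 < 2 < 3 < 4 < 5 < 6 on the vertex set. Then K (dimension 2) consists of the simplices:

  0-simplices (7): [0], [1], [2], [3], [4], [5], [6]
  1-simplices (18): [0,1], [0,2], [0,3], [0,4], [0,5], [1,2], [1,3], [1,5], [1,6], [2,3], [2,4], [2,5], [2,6], [3,4], [3,5], [4,5], [4,6], [5,6]
  2-simplices (12): [0,1,2], [0,1,3], [0,2,5], [0,3,4], [0,4,5], [1,2,6], [1,3,5], [1,5,6], [2,3,4], [2,3,5], [2,4,6], [4,5,6]

so the chain groups are C_0 ≅ Z^7, C_1 ≅ Z^18, C_2 ≅ Z^12.

∂_1: C_1 → C_0 maps an edge to its endpoints' difference, ∂[p,q] = q − p. For instance
  ∂[1,6] = [6] − [1].
As a 7×18 matrix over Z this has rank 6, with invariant factors (1,1,1,1,1,1).

The boundary map ∂_2: C_2 → C_1 maps a triangle to the signed sum of its edges. For instance
  ∂[2,4,6] = [4,6] − [2,6] + [2,4],
  ∂[0,1,2] = [1,2] − [0,2] + [0,1].
The 18×12 boundary matrix has rank 12 and Smith normal form diag(1,1,1,1,1,1,1,1,1,1,1,2).

Now H_k = ker ∂_k / im ∂_{k+1}, so:

  H_2: rank ker ∂_2 − rank ∂_3 = (12 − 12) − 0 = 0, and there is no ∂_3, so H_2 = 0.

H_2 ≅ 0.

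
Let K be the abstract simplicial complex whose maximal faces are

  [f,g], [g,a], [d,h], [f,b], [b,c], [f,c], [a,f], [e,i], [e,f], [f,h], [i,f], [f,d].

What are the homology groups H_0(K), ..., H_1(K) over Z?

Take the total order a < b < c < d < e < f < g < h < i on the vertex set. Then K (dimension 1) consists of the simplices:

  0-simplices (9): a, b, c, d, e, f, g, h, i
  1-simplices (12): af, ag, bc, bf, cf, df, dh, ef, ei, fg, fh, fi

giving chain groups C_0 ≅ Z^9, C_1 ≅ Z^12.

Boundary ∂_1: C_1 → C_0 maps an edge to its endpoints' difference, ∂[p,q] = q − p. For instance
  ∂fh = h − f.
The 9×12 boundary matrix has rank 8 and Smith normal form diag(1,1,1,1,1,1,1,1).

Computing H_k = (kernel of ∂_k) / (image of ∂_{k+1}):

  H_0: rank C_0 − rank ∂_1 = 9 − 8 = 1, and the invariant factors of ∂_1 are all 1, so H_0 ≅ Z.
  H_1: rank ker ∂_1 − rank ∂_2 = (12 − 8) − 0 = 4, and there is no ∂_2, so H_1 ≅ Z^4.

(K is a triangulation of a wedge of 4 circles.)

H_0 = Z,  H_1 = Z^4.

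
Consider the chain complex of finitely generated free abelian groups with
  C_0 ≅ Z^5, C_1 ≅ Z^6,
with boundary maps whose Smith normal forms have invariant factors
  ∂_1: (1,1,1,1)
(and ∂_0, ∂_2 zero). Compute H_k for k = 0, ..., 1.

H_0 = Z,  H_1 = Z^2.

H_0: b_0 = 5 − 0 − 4 = 1; torsion from ∂_1 factors > 1: none. So H_0 = Z.
H_1: b_1 = 6 − 4 − 0 = 2; torsion from ∂_2 factors > 1: none. So H_1 = Z^2.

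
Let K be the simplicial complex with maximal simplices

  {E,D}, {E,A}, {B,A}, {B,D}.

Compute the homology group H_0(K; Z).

H_0 ≅ Z.

Take the total order A < B < D < E on the vertex set. Then K (dimension 1) consists of the simplices:

  0-simplices (4): A, B, D, E
  1-simplices (4): AB, AE, BD, DE

Hence C_0 ≅ Z^4, C_1 ≅ Z^4.

∂_1: C_1 → C_0 is given by ∂[p,q] = [q] − [p]. For instance
  ∂DE = E − D.
This gives a 4×4 integer matrix of rank 3; reducing to Smith normal form yields diagonal entries (1,1,1).

Now H_k = ker ∂_k / im ∂_{k+1}, so:

  H_0: rank C_0 − rank ∂_1 = 4 − 3 = 1, and the invariant factors of ∂_1 are all 1, so H_0 ≅ Z.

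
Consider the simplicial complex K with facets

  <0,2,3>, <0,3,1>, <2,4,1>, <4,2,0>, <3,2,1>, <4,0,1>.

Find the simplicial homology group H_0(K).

H_0 ≅ Z.

Order the vertices as 0 < 1 < 2 < 3 < 4. Listing each simplex with vertices in this order, K has dimension 2 with simplices:

  0-simplices (5): [0], [1], [2], [3], [4]
  1-simplices (9): [0,1], [0,2], [0,3], [0,4], [1,2], [1,3], [1,4], [2,3], [2,4]
  2-simplices (6): [0,1,3], [0,1,4], [0,2,3], [0,2,4], [1,2,3], [1,2,4]

so the chain groups are C_0 ≅ Z^5, C_1 ≅ Z^9, C_2 ≅ Z^6.

The boundary map ∂_1: C_1 → C_0 sends each edge [p,q] (with p < q) to q − p. For instance
  ∂[1,2] = [2] − [1].
The resulting 5×9 matrix has rank 4, and its Smith normal form has invariant factors (1,1,1,1).

Boundary ∂_2: C_2 → C_1 acts by ∂[p,q,r] = [q,r] − [p,r] + [p,q]. For instance
  ∂[0,2,3] = [2,3] − [0,3] + [0,2],
  ∂[1,2,4] = [2,4] − [1,4] + [1,2].
The 9×6 boundary matrix has rank 5 and Smith normal form diag(1,1,1,1,1).

Reading off H_k = ker ∂_k / im ∂_{k+1}:

  H_0: rank C_0 − rank ∂_1 = 5 − 4 = 1, and the invariant factors of ∂_1 are all 1, so H_0 ≅ Z.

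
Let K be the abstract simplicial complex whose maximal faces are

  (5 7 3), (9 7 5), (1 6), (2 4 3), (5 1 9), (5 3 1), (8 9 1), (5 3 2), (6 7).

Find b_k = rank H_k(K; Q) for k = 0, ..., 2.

b_0 = 1, b_1 = 1, b_2 = 0.

We work with the vertex ordering 1 < 2 < 3 < 4 < 5 < 6 < 7 < 8 < 9. The simplices of K, each written with vertices in increasing order, are:

  0-simplices (9): [1], [2], [3], [4], [5], [6], [7], [8], [9]
  1-simplices (16): [1,3], [1,5], [1,6], [1,8], [1,9], [2,3], [2,4], [2,5], [3,4], [3,5], [3,7], [5,7], [5,9], [6,7], [7,9], [8,9]
  2-simplices (7): [1,3,5], [1,5,9], [1,8,9], [2,3,4], [2,3,5], [3,5,7], [5,7,9]

Hence C_0 ≅ Z^9, C_1 ≅ Z^16, C_2 ≅ Z^7.

∂_1: C_1 → C_0 is given by ∂[p,q] = [q] − [p]. For instance
  ∂[1,6] = [6] − [1].
The 9×16 boundary matrix has rank 8 and Smith normal form diag(1,1,1,1,1,1,1,1).

Boundary ∂_2: C_2 → C_1 sends each 2-simplex [p,q,r] to [q,r] − [p,r] + [p,q]. For instance
  ∂[1,3,5] = [3,5] − [1,5] + [1,3],
  ∂[1,5,9] = [5,9] − [1,9] + [1,5].
This gives a 16×7 integer matrix of rank 7; reducing to Smith normal form yields diagonal entries (1,1,1,1,1,1,1).

Computing H_k = (kernel of ∂_k) / (image of ∂_{k+1}):

  H_0: rank C_0 − rank ∂_1 = 9 − 8 = 1, and the invariant factors of ∂_1 are all 1, so H_0 ≅ Z.
  H_1: rank ker ∂_1 − rank ∂_2 = (16 − 8) − 7 = 1, and the invariant factors of ∂_2 are all 1, so H_1 ≅ Z.
  H_2: rank ker ∂_2 − rank ∂_3 = (7 − 7) − 0 = 0, and there is no ∂_3, so H_2 ≅ 0.

Hence the Betti numbers are b_0 = 1, b_1 = 1, b_2 = 0.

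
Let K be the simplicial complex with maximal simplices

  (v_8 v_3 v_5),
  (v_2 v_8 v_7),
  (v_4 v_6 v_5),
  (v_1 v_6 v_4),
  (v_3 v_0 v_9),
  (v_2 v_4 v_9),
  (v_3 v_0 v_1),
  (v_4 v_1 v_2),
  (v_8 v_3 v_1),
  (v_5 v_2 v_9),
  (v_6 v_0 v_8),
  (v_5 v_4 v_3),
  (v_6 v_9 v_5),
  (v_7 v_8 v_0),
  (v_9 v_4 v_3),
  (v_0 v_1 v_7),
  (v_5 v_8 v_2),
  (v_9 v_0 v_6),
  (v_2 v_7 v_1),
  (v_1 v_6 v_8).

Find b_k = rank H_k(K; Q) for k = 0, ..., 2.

b_0 = 1, b_1 = 1, b_2 = 0.

Order the vertices as v_0 < v_1 < v_2 < v_3 < v_4 < v_5 < v_6 < v_7 < v_8 < v_9. Listing each simplex with vertices in this order, K has dimension 2 with simplices:

  0-simplices (10): [v_0], [v_1], [v_2], [v_3], [v_4], [v_5], [v_6], [v_7], [v_8], [v_9]
  1-simplices (30): (30 of them)
  2-simplices (20): (20 of them)

so the chain groups are C_0 ≅ Z^10, C_1 ≅ Z^30, C_2 ≅ Z^20.

The boundary map ∂_1: C_1 → C_0 is given by ∂[p,q] = [q] − [p].
As a 10×30 matrix over Z this has rank 9, with invariant factors (1,1,1,1,1,1,1,1,1).

Boundary ∂_2: C_2 → C_1 acts by ∂[p,q,r] = [q,r] − [p,r] + [p,q]. For instance
  ∂[v_2,v_7,v_8] = [v_7,v_8] − [v_2,v_8] + [v_2,v_7],
  ∂[v_0,v_7,v_8] = [v_7,v_8] − [v_0,v_8] + [v_0,v_7].
The resulting 30×20 matrix has rank 20, and its Smith normal form has invariant factors (1,1,1,1,1,1,1,1,1,1,1,1,1,1,1,1,1,1,1,2).

Computing H_k = (kernel of ∂_k) / (image of ∂_{k+1}):

  H_0: rank C_0 − rank ∂_1 = 10 − 9 = 1, and the invariant factors of ∂_1 are all 1, so H_0 ≅ Z.
  H_1: rank ker ∂_1 − rank ∂_2 = (30 − 9) − 20 = 1, and ∂_2 has invariant factor 2 > 1, so H_1 ≅ Z ⊕ Z/2Z.
  H_2: rank ker ∂_2 − rank ∂_3 = (20 − 20) − 0 = 0, and there is no ∂_3, so H_2 ≅ 0.

Hence the Betti numbers are b_0 = 1, b_1 = 1, b_2 = 0.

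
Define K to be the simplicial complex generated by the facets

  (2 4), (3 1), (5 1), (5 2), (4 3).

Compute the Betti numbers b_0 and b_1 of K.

b_0 = 1, b_1 = 1.

Fix the vertex order 1 < 2 < 3 < 4 < 5 and write every simplex with vertices in increasing order. Then dim K = 1 and the simplices of K are:

  0-simplices (5): [1], [2], [3], [4], [5]
  1-simplices (5): [1,3], [1,5], [2,4], [2,5], [3,4]

Hence C_0 ≅ Z^5, C_1 ≅ Z^5.

Boundary ∂_1: C_1 → C_0 is given by ∂[p,q] = [q] − [p].
This gives a 5×5 integer matrix of rank 4; reducing to Smith normal form yields diagonal entries (1,1,1,1).

Computing H_k = (kernel of ∂_k) / (image of ∂_{k+1}):

  H_0: rank C_0 − rank ∂_1 = 5 − 4 = 1, and the invariant factors of ∂_1 are all 1, so H_0 ≅ Z.
  H_1: rank ker ∂_1 − rank ∂_2 = (5 − 4) − 0 = 1, and there is no ∂_2, so H_1 ≅ Z.

Hence the Betti numbers are b_0 = 1, b_1 = 1.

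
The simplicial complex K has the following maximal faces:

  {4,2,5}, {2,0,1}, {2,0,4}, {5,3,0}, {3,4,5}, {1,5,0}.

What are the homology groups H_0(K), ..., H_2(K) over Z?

We work with the vertex ordering 0 < 1 < 2 < 3 < 4 < 5. The simplices of K, each written with vertices in increasing order, are:

  0-simplices (6): [0], [1], [2], [3], [4], [5]
  1-simplices (12): [0,1], [0,2], [0,3], [0,4], [0,5], [1,2], [1,5], [2,4], [2,5], [3,4], [3,5], [4,5]
  2-simplices (6): [0,1,2], [0,1,5], [0,2,4], [0,3,5], [2,4,5], [3,4,5]

so the chain groups are C_0 ≅ Z^6, C_1 ≅ Z^12, C_2 ≅ Z^6.

The boundary map ∂_1: C_1 → C_0 is given by ∂[p,q] = [q] − [p]. For instance
  ∂[3,5] = [5] − [3].
This gives a 6×12 integer matrix of rank 5; reducing to Smith normal form yields diagonal entries (1,1,1,1,1).

Boundary ∂_2: C_2 → C_1 acts by ∂[p,q,r] = [q,r] − [p,r] + [p,q]. For instance
  ∂[0,2,4] = [2,4] − [0,4] + [0,2],
  ∂[3,4,5] = [4,5] − [3,5] + [3,4].
The resulting 12×6 matrix has rank 6, and its Smith normal form has invariant factors (1,1,1,1,1,1).

Computing H_k = (kernel of ∂_k) / (image of ∂_{k+1}):

  H_0: rank C_0 − rank ∂_1 = 6 − 5 = 1, and the invariant factors of ∂_1 are all 1, so H_0 = Z.
  H_1: rank ker ∂_1 − rank ∂_2 = (12 − 5) − 6 = 1, and the invariant factors of ∂_2 are all 1, so H_1 = Z.
  H_2: rank ker ∂_2 − rank ∂_3 = (6 − 6) − 0 = 0, and there is no ∂_3, so H_2 = 0.

H_0 = Z,  H_1 = Z,  H_2 = 0.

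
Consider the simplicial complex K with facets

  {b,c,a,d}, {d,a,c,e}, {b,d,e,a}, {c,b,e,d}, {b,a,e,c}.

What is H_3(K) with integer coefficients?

K has 5 vertices, 10 edges, 10 triangles, 5 3-simplices.
rank ∂_3 = 4, rank ∂_4 = 0 ⇒ b_3 = 5 − 4 − 0 = 1. So H_3 = Z.

H_3 ≅ Z.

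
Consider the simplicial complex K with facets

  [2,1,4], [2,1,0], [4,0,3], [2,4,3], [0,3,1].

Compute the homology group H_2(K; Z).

H_2 ≅ 0.

We work with the vertex ordering 0 < 1 < 2 < 3 < 4. The simplices of K, each written with vertices in increasing order, are:

  0-simplices (5): [0], [1], [2], [3], [4]
  1-simplices (10): [0,1], [0,2], [0,3], [0,4], [1,2], [1,3], [1,4], [2,3], [2,4], [3,4]
  2-simplices (5): [0,1,2], [0,1,3], [0,3,4], [1,2,4], [2,3,4]

Hence C_0 ≅ Z^5, C_1 ≅ Z^10, C_2 ≅ Z^5.

Boundary ∂_1: C_1 → C_0 sends each edge [p,q] (with p < q) to q − p. For instance
  ∂[0,4] = [4] − [0].
The resulting 5×10 matrix has rank 4, and its Smith normal form has invariant factors (1,1,1,1).

∂_2: C_2 → C_1 maps a triangle to the signed sum of its edges. For instance
  ∂[1,2,4] = [2,4] − [1,4] + [1,2],
  ∂[0,3,4] = [3,4] − [0,4] + [0,3].
This gives a 10×5 integer matrix of rank 5; reducing to Smith normal form yields diagonal entries (1,1,1,1,1).

From H_k ≅ ker(∂_k) / im(∂_{k+1}) we obtain:

  H_2: rank ker ∂_2 − rank ∂_3 = (5 − 5) − 0 = 0, and there is no ∂_3, so H_2 = 0.

(K is a triangulation of the Möbius band.)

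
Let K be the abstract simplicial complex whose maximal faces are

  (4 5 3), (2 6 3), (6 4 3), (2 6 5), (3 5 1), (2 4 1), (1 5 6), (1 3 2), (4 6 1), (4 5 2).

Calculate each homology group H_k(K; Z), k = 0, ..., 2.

Order the vertices as 1 < 2 < 3 < 4 < 5 < 6. Listing each simplex with vertices in this order, K has dimension 2 with simplices:

  0-simplices (6): [1], [2], [3], [4], [5], [6]
  1-simplices (15): [1,2], [1,3], [1,4], [1,5], [1,6], [2,3], [2,4], [2,5], [2,6], [3,4], [3,5], [3,6], [4,5], [4,6], [5,6]
  2-simplices (10): [1,2,3], [1,2,4], [1,3,5], [1,4,6], [1,5,6], [2,3,6], [2,4,5], [2,5,6], [3,4,5], [3,4,6]

giving chain groups C_0 ≅ Z^6, C_1 ≅ Z^15, C_2 ≅ Z^10.

Boundary ∂_1: C_1 → C_0 sends each edge [p,q] (with p < q) to q − p.
The 6×15 boundary matrix has rank 5 and Smith normal form diag(1,1,1,1,1).

∂_2: C_2 → C_1 sends each 2-simplex [p,q,r] to [q,r] − [p,r] + [p,q]. For instance
  ∂[1,2,4] = [2,4] − [1,4] + [1,2],
  ∂[3,4,6] = [4,6] − [3,6] + [3,4].
As a 15×10 matrix over Z this has rank 10, with invariant factors (1,1,1,1,1,1,1,1,1,2).

From H_k ≅ ker(∂_k) / im(∂_{k+1}) we obtain:

  H_0: rank C_0 − rank ∂_1 = 6 − 5 = 1, and the invariant factors of ∂_1 are all 1, so H_0 ≅ Z.
  H_1: rank ker ∂_1 − rank ∂_2 = (15 − 5) − 10 = 0, and ∂_2 has invariant factor 2 > 1, so H_1 ≅ Z/2.
  H_2: rank ker ∂_2 − rank ∂_3 = (10 − 10) − 0 = 0, and there is no ∂_3, so H_2 ≅ 0.

H_0 = Z,  H_1 = Z/2,  H_2 = 0.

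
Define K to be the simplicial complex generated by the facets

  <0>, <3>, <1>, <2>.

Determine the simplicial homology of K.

H_0 ≅ Z^4.

We work with the vertex ordering 0 < 1 < 2 < 3. The simplices of K, each written with vertices in increasing order, are:

  0-simplices (4): [0], [1], [2], [3]

giving chain groups C_0 ≅ Z^4.

Reading off H_k = ker ∂_k / im ∂_{k+1}:

  H_0: rank C_0 − rank ∂_1 = 4 − 0 = 4, and there is no ∂_1, so H_0 = Z^4.

(K is a triangulation of a set of 4 points.)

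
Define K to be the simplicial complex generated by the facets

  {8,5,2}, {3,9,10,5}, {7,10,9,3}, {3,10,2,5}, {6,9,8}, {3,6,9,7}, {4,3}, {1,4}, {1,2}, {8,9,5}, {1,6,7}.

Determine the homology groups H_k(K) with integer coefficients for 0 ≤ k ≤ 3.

H_0 = Z,  H_1 = Z^2,  H_2 = 0,  H_3 = 0.

Take the total order 1 < 2 < 3 < 4 < 5 < 6 < 7 < 8 < 9 < 10 on the vertex set. Then K (dimension 3) consists of the simplices:

  0-simplices (10): [1], [2], [3], [4], [5], [6], [7], [8], [9], [10]
  1-simplices (24): (24 of them)
  2-simplices (17): [1,6,7], [2,3,5], [2,3,10], [2,5,8], [2,5,10], [3,5,9], [3,5,10], [3,6,7], [3,6,9], [3,7,9], [3,7,10], [3,9,10], [5,8,9], [5,9,10], [6,7,9], [6,8,9], [7,9,10]
  3-simplices (4): [2,3,5,10], [3,5,9,10], [3,6,7,9], [3,7,9,10]

giving chain groups C_0 ≅ Z^10, C_1 ≅ Z^24, C_2 ≅ Z^17, C_3 ≅ Z^4.

∂_1: C_1 → C_0 is given by ∂[p,q] = [q] − [p]. For instance
  ∂[2,10] = [10] − [2].
The resulting 10×24 matrix has rank 9, and its Smith normal form has invariant factors (1,1,1,1,1,1,1,1,1).

∂_2: C_2 → C_1 sends each 2-simplex [p,q,r] to [q,r] − [p,r] + [p,q]. For instance
  ∂[3,6,7] = [6,7] − [3,7] + [3,6],
  ∂[3,6,9] = [6,9] − [3,9] + [3,6].
This gives a 24×17 integer matrix of rank 13; reducing to Smith normal form yields diagonal entries (1,1,1,1,1,1,1,1,1,1,1,1,1).

∂_3: C_3 → C_2 sends each 3-simplex σ to the alternating sum Σ_i (−1)^i (σ with its i-th vertex removed). For instance
  ∂[3,5,9,10] = [5,9,10] − [3,9,10] + [3,5,10] − [3,5,9],
  ∂[3,6,7,9] = [6,7,9] − [3,7,9] + [3,6,9] − [3,6,7].
As a 17×4 matrix over Z this has rank 4, with invariant factors (1,1,1,1).

Computing H_k = (kernel of ∂_k) / (image of ∂_{k+1}):

  H_0: rank C_0 − rank ∂_1 = 10 − 9 = 1, and the invariant factors of ∂_1 are all 1, so H_0 ≅ Z.
  H_1: rank ker ∂_1 − rank ∂_2 = (24 − 9) − 13 = 2, and the invariant factors of ∂_2 are all 1, so H_1 ≅ Z^2.
  H_2: rank ker ∂_2 − rank ∂_3 = (17 − 13) − 4 = 0, and the invariant factors of ∂_3 are all 1, so H_2 ≅ 0.
  H_3: rank ker ∂_3 − rank ∂_4 = (4 − 4) − 0 = 0, and there is no ∂_4, so H_3 ≅ 0.

As a check, the Euler characteristic is 10 − 24 + 17 − 4 = -1, which agrees with 1 − 2 + 0 − 0 = -1.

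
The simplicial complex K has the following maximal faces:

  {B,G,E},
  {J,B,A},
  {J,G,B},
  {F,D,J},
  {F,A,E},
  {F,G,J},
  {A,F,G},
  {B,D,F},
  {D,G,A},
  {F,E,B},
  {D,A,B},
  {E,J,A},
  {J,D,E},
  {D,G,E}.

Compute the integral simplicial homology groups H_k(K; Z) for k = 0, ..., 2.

We work with the vertex ordering A < B < D < E < F < G < J. The simplices of K, each written with vertices in increasing order, are:

  0-simplices (7): A, B, D, E, F, G, J
  1-simplices (21): AB, AD, AE, AF, AG, AJ, BD, BE, BF, BG, BJ, DE, DF, DG, DJ, EF, EG, EJ, FG, FJ, GJ
  2-simplices (14): ABD, ABJ, ADG, AEF, AEJ, AFG, BDF, BEF, BEG, BGJ, DEG, DEJ, DFJ, FGJ

Hence C_0 ≅ Z^7, C_1 ≅ Z^21, C_2 ≅ Z^14.

The boundary map ∂_1: C_1 → C_0 sends each edge [p,q] (with p < q) to q − p. For instance
  ∂EG = G − E.
This gives a 7×21 integer matrix of rank 6; reducing to Smith normal form yields diagonal entries (1,1,1,1,1,1).

The boundary map ∂_2: C_2 → C_1 maps a triangle to the signed sum of its edges. For instance
  ∂FGJ = GJ − FJ + FG,
  ∂BEG = EG − BG + BE.
As a 21×14 matrix over Z this has rank 13, with invariant factors (1,1,1,1,1,1,1,1,1,1,1,1,1).

Now H_k = ker ∂_k / im ∂_{k+1}, so:

  H_0: rank C_0 − rank ∂_1 = 7 − 6 = 1, and the invariant factors of ∂_1 are all 1, so H_0 ≅ Z.
  H_1: rank ker ∂_1 − rank ∂_2 = (21 − 6) − 13 = 2, and the invariant factors of ∂_2 are all 1, so H_1 ≅ Z^2.
  H_2: rank ker ∂_2 − rank ∂_3 = (14 − 13) − 0 = 1, and there is no ∂_3, so H_2 ≅ Z.

As a check, the Euler characteristic is 7 − 21 + 14 = 0, which agrees with 1 − 2 + 1 = 0.
(K is a triangulation of the torus T^2.)

H_0 = Z,  H_1 = Z^2,  H_2 = Z.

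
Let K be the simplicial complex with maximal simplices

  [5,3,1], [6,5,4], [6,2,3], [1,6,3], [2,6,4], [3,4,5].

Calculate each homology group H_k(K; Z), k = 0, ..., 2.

We work with the vertex ordering 1 < 2 < 3 < 4 < 5 < 6. The simplices of K, each written with vertices in increasing order, are:

  0-simplices (6): [1], [2], [3], [4], [5], [6]
  1-simplices (12): [1,3], [1,5], [1,6], [2,3], [2,4], [2,6], [3,4], [3,5], [3,6], [4,5], [4,6], [5,6]
  2-simplices (6): [1,3,5], [1,3,6], [2,3,6], [2,4,6], [3,4,5], [4,5,6]

giving chain groups C_0 ≅ Z^6, C_1 ≅ Z^12, C_2 ≅ Z^6.

Boundary ∂_1: C_1 → C_0 sends each edge [p,q] (with p < q) to q − p. For instance
  ∂[3,5] = [5] − [3].
The resulting 6×12 matrix has rank 5, and its Smith normal form has invariant factors (1,1,1,1,1).

∂_2: C_2 → C_1 maps a triangle to the signed sum of its edges. For instance
  ∂[1,3,6] = [3,6] − [1,6] + [1,3],
  ∂[1,3,5] = [3,5] − [1,5] + [1,3].
The 12×6 boundary matrix has rank 6 and Smith normal form diag(1,1,1,1,1,1).

From H_k ≅ ker(∂_k) / im(∂_{k+1}) we obtain:

  H_0: rank C_0 − rank ∂_1 = 6 − 5 = 1, and the invariant factors of ∂_1 are all 1, so H_0 ≅ Z.
  H_1: rank ker ∂_1 − rank ∂_2 = (12 − 5) − 6 = 1, and the invariant factors of ∂_2 are all 1, so H_1 ≅ Z.
  H_2: rank ker ∂_2 − rank ∂_3 = (6 − 6) − 0 = 0, and there is no ∂_3, so H_2 ≅ 0.

H_0 = Z,  H_1 = Z,  H_2 = 0.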